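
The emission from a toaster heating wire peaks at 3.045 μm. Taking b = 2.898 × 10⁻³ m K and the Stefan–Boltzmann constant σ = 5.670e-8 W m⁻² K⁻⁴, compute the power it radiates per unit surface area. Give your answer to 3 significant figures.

I ≈ 4.65×10⁴ W/m²

Wien's law: T = b/λ_max = 2.898×10⁻³/3.045×10⁻⁶ = 951.724 K.
Then I = σT⁴ = 5.670×10⁻⁸×(951.724)⁴ = 4.65×10⁴ W/m².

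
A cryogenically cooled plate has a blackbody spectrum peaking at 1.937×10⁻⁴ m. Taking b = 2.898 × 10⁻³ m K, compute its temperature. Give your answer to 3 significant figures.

Wien's law gives T = b/λ_max = (2.898×10⁻³ m·K)/(1.937×10⁻⁴ m) = 15.0 K.

T ≈ 15.0 K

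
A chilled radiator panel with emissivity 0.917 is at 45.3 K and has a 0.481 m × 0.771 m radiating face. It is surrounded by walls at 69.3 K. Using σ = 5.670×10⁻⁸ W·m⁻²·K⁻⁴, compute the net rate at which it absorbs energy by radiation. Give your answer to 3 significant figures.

Area A = 0.481 × 0.771 = 0.370851 m².
Net radiated power P_net = εσA(T⁴ − T₀⁴) = 0.917×5.670×10⁻⁸×0.370851×(45.3⁴ − 69.3⁴).
T⁴ − T₀⁴ = 4.21107×10⁶ − 2.30639×10⁷ = -1.88528×10⁷ K⁴, so P_net = -0.364 W — negative, meaning a net gain of 0.364 W.

Net gain ≈ 0.364 W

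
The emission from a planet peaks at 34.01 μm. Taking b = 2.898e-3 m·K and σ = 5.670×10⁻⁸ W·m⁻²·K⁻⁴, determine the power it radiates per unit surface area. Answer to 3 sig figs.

Wien's law: T = b/λ_max = 2.898×10⁻³/3.401×10⁻⁵ = 85.2102 K.
Then I = σT⁴ = 5.670×10⁻⁸×(85.2102)⁴ = 2.99 W/m².

I ≈ 2.99 W/m²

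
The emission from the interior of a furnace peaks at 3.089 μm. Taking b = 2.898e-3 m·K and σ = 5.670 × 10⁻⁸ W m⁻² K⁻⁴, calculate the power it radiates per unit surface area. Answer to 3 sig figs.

Wien's law: T = b/λ_max = 2.898×10⁻³/3.089×10⁻⁶ = 938.168 K.
Then I = σT⁴ = 5.670×10⁻⁸×(938.168)⁴ = 4.39×10⁴ W/m².

I ≈ 4.39×10⁴ W/m²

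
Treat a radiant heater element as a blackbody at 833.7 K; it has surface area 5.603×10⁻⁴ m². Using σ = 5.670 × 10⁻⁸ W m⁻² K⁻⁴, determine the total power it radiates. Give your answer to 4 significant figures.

Area A = 5.603×10⁻⁴ m².
P = σAT⁴ = 5.670×10⁻⁸ × 5.603×10⁻⁴ × (833.7)⁴ = 15.35 W.

P ≈ 15.35 W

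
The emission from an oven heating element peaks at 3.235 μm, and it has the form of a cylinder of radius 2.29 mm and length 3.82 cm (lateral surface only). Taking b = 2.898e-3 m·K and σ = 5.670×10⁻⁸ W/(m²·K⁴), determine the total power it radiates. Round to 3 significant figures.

Wien's law: T = b/λ_max = 2.898×10⁻³/3.235×10⁻⁶ = 895.827 K.
Lateral area A = 2πrL = 2π×2.29×10⁻³×0.0382 = 5.49640×10⁻⁴ m².
Then P = σAT⁴ = 5.670×10⁻⁸×5.49640×10⁻⁴×(895.827)⁴ = 20.1 W.

P ≈ 20.1 W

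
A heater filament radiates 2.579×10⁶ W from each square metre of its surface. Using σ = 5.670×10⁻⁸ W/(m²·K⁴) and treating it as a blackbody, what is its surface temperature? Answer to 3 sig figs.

T ≈ 2.60×10³ K

I = σT⁴, so T = (I/σ)^(1/4) = (2.579×10⁶/(5.670×10⁻⁸))^(1/4) = 2.60×10³ K.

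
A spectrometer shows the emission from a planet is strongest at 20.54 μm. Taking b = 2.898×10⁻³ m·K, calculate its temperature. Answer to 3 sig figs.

T ≈ 141 K

Wien's law gives T = b/λ_max = (2.898×10⁻³ m·K)/(2.054×10⁻⁵ m) = 141 K.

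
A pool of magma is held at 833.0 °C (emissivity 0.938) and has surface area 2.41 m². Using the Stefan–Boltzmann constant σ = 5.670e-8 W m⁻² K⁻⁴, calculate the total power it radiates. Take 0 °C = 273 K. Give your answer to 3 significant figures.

T = 833.0 °C + 273 = 1106.0 K.
Area A = 2.41 m².
P = εσAT⁴ = 0.938 × 5.670×10⁻⁸ × 2.41 × (1106.0)⁴ = 1.92×10⁵ W.

P ≈ 1.92×10⁵ W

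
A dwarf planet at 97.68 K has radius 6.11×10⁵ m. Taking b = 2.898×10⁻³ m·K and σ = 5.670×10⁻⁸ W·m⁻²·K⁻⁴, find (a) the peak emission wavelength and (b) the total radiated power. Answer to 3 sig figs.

λ_max ≈ 29.7 μm; P ≈ 2.42×10¹³ W

(a) λ_max = b/T = 2.898×10⁻³/97.68 = 2.967×10⁻⁵ m = 29.7 μm.
Surface area A = 4πR² = 4π(6.11×10⁵ m)² = 4.69129×10¹² m².
(b) P = σAT⁴ = 5.670×10⁻⁸×4.69129×10¹²×(97.68)⁴ = 2.42×10¹³ W.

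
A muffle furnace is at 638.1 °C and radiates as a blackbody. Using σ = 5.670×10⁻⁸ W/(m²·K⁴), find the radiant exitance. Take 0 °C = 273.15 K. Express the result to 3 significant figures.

T = 638.1 °C + 273.15 = 911.25 K.
Stefan–Boltzmann: I = σT⁴ = 5.670×10⁻⁸ × (911.25)⁴ = 3.91×10⁴ W/m².

I ≈ 3.91×10⁴ W/m²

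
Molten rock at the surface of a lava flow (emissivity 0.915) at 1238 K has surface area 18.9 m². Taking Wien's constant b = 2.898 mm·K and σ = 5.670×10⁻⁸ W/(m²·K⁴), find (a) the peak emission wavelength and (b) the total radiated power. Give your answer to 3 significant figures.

(a) λ_max = b/T = 2.898×10⁻³/1238 = 2.341×10⁻⁶ m = 2.34 μm.
Area A = 18.9 m².
(b) P = εσAT⁴ = 0.915×5.670×10⁻⁸×18.9×(1238)⁴ = 2.30×10⁶ W.

λ_max ≈ 2.34 μm; P ≈ 2.30×10⁶ W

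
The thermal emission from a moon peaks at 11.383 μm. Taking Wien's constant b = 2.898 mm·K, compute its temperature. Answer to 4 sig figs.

T ≈ 254.6 K

Wien's law gives T = b/λ_max = (2.898×10⁻³ m·K)/(1.1383×10⁻⁵ m) = 254.6 K.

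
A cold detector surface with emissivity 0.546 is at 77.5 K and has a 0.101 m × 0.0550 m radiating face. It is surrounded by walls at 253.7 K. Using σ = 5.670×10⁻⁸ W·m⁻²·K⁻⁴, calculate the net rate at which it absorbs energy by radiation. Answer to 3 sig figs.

Net gain ≈ 0.706 W

Area A = 0.101 × 0.0550 = 5.555×10⁻³ m².
Net radiated power P_net = εσA(T⁴ − T₀⁴) = 0.546×5.670×10⁻⁸×5.555×10⁻³×(77.5⁴ − 253.7⁴).
T⁴ − T₀⁴ = 3.60750×10⁷ − 4.14268×10⁹ = -4.10660×10⁹ K⁴, so P_net = -0.706 W — negative, meaning a net gain of 0.706 W.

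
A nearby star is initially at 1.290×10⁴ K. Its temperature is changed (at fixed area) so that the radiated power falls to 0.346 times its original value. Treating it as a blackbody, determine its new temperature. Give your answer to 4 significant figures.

P ∝ T⁴, so T₂/T₁ = (P₂/P₁)^(1/4) = (0.346)^(1/4) = 0.766953.
T₂ = 1.290×10⁴ × 0.766953 = 9894 K.

T₂ ≈ 9894 K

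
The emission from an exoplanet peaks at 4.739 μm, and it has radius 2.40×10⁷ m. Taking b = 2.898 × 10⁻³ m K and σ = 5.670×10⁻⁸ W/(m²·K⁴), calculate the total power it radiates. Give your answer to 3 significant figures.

P ≈ 5.74×10¹⁹ W

Wien's law: T = b/λ_max = 2.898×10⁻³/4.739×10⁻⁶ = 611.521 K.
Surface area A = 4πR² = 4π(2.40×10⁷ m)² = 7.23823×10¹⁵ m².
Then P = σAT⁴ = 5.670×10⁻⁸×7.23823×10¹⁵×(611.521)⁴ = 5.74×10¹⁹ W.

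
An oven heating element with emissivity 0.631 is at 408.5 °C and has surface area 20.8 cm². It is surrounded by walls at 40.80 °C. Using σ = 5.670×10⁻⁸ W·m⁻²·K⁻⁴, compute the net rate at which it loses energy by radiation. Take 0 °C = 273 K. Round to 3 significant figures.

Net loss ≈ 15.3 W

T = 408.5 °C + 273 = 681.5 K.
Surroundings: T = 40.80 °C + 273 = 313.80 K.
Area A = 20.8 cm² = 2.08×10⁻³ m².
Net radiated power P_net = εσA(T⁴ − T₀⁴) = 0.631×5.670×10⁻⁸×2.08×10⁻³×(681.5⁴ − 313.80⁴).
T⁴ − T₀⁴ = 2.15707×10¹¹ − 9.69643×10⁹ = 2.06011×10¹¹ K⁴, so P_net = 15.3 W.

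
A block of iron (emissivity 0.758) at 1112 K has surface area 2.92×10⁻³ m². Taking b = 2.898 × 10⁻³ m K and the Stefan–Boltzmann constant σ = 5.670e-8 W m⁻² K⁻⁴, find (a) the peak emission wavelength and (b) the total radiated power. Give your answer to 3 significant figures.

λ_max ≈ 2.61 μm; P ≈ 192 W

(a) λ_max = b/T = 2.898×10⁻³/1112 = 2.606×10⁻⁶ m = 2.61 μm.
Area A = 2.92×10⁻³ m².
(b) P = εσAT⁴ = 0.758×5.670×10⁻⁸×2.92×10⁻³×(1112)⁴ = 192 W.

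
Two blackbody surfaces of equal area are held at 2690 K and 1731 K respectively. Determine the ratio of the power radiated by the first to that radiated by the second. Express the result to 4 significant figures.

With equal areas, P₁/P₂ = (T₁/T₂)⁴ = (2690/1731)⁴ = 5.832.

P₁/P₂ ≈ 5.832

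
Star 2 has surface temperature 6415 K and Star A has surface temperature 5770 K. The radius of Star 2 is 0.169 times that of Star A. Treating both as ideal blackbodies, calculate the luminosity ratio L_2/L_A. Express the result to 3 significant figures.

L_2/L_A ≈ 0.0436

L ∝ R²T⁴, so L_2/L_A = (R_2/R_A)²(T_2/T_A)⁴ = (0.169)² × (6415/5770)⁴ = 0.028561 × 1.52786 = 0.0436.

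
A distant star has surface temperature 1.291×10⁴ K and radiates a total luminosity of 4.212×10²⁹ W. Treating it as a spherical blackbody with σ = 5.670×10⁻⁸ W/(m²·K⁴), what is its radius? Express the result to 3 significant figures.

R ≈ 4.61×10⁹ m

L = 4πR²σT⁴ ⇒ R = √(L/(4πσT⁴)).
σT⁴ = 1.57503×10⁹ W/m², so R = √(4.212×10²⁹/(4π×1.57503×10⁹)) = 4.61×10⁹ m.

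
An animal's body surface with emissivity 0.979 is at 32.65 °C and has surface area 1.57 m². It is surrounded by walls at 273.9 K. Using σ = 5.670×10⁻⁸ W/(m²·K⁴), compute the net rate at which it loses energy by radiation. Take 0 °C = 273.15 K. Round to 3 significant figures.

T = 32.65 °C + 273.15 = 305.80 K.
Area A = 1.57 m².
Net radiated power P_net = εσA(T⁴ − T₀⁴) = 0.979×5.670×10⁻⁸×1.57×(305.80⁴ − 273.9⁴).
T⁴ − T₀⁴ = 8.74480×10⁹ − 5.62818×10⁹ = 3.11662×10⁹ K⁴, so P_net = 272 W.

Net loss ≈ 272 W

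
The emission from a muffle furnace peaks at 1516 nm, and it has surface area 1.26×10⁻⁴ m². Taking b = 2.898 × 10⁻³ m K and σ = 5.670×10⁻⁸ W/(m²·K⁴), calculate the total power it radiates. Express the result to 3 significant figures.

Wien's law: T = b/λ_max = 2.898×10⁻³/1.516×10⁻⁶ = 1911.61 K.
Area A = 1.26×10⁻⁴ m².
Then P = σAT⁴ = 5.670×10⁻⁸×1.26×10⁻⁴×(1911.61)⁴ = 95.4 W.

P ≈ 95.4 W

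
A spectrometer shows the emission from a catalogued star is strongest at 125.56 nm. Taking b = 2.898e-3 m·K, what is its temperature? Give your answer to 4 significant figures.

T ≈ 2.308×10⁴ K

Wien's law gives T = b/λ_max = (2.898×10⁻³ m·K)/(1.2556×10⁻⁷ m) = 2.308×10⁴ K.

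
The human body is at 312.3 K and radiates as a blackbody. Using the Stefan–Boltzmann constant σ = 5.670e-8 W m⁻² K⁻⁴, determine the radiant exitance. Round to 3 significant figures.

Stefan–Boltzmann: I = σT⁴ = 5.670×10⁻⁸ × (312.3)⁴ = 539 W/m².

I ≈ 539 W/m²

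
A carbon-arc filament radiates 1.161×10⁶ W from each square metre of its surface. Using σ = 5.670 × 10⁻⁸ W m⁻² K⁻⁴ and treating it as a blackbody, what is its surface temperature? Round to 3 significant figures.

T ≈ 2.13×10³ K

I = σT⁴, so T = (I/σ)^(1/4) = (1.161×10⁶/(5.670×10⁻⁸))^(1/4) = 2.13×10³ K.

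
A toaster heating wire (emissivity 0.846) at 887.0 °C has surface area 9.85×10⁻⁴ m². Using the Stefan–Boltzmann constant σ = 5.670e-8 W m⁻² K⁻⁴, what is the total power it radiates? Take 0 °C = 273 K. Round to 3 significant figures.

P ≈ 85.6 W

T = 887.0 °C + 273 = 1160.0 K.
Area A = 9.85×10⁻⁴ m².
P = εσAT⁴ = 0.846 × 5.670×10⁻⁸ × 9.85×10⁻⁴ × (1160.0)⁴ = 85.6 W.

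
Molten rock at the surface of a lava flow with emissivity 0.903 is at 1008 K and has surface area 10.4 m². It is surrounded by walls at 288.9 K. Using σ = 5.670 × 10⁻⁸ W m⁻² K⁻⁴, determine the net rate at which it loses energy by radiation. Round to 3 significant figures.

Area A = 10.4 m².
Net radiated power P_net = εσA(T⁴ − T₀⁴) = 0.903×5.670×10⁻⁸×10.4×(1008⁴ − 288.9⁴).
T⁴ − T₀⁴ = 1.03239×10¹² − 6.96611×10⁹ = 1.02542×10¹² K⁴, so P_net = 5.46×10⁵ W.

Net loss ≈ 5.46×10⁵ W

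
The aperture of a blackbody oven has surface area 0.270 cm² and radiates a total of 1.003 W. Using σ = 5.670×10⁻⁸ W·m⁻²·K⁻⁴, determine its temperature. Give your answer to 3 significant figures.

Area A = 0.270 cm² = 2.70×10⁻⁵ m².
P = σAT⁴ ⇒ T = (P/(σA))^(1/4) = (1.003/(5.670×10⁻⁸×2.70×10⁻⁵))^(1/4) = 900 K.

T ≈ 900 K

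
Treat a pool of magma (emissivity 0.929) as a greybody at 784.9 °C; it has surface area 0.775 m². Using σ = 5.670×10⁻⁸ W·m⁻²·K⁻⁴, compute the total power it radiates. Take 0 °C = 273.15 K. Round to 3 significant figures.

T = 784.9 °C + 273.15 = 1058.05 K.
Area A = 0.775 m².
P = εσAT⁴ = 0.929 × 5.670×10⁻⁸ × 0.775 × (1058.05)⁴ = 5.12×10⁴ W.

P ≈ 5.12×10⁴ W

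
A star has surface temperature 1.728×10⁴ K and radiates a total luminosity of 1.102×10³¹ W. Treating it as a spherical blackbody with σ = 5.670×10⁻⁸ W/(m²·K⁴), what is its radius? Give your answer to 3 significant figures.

R ≈ 1.32×10¹⁰ m

L = 4πR²σT⁴ ⇒ R = √(L/(4πσT⁴)).
σT⁴ = 5.05543×10⁹ W/m², so R = √(1.102×10³¹/(4π×5.05543×10⁹)) = 1.32×10¹⁰ m.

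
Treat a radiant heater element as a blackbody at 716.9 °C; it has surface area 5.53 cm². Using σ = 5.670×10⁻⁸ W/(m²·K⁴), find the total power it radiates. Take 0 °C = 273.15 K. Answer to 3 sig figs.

P ≈ 30.1 W

T = 716.9 °C + 273.15 = 990.05 K.
Area A = 5.53 cm² = 5.53×10⁻⁴ m².
P = σAT⁴ = 5.670×10⁻⁸ × 5.53×10⁻⁴ × (990.05)⁴ = 30.1 W.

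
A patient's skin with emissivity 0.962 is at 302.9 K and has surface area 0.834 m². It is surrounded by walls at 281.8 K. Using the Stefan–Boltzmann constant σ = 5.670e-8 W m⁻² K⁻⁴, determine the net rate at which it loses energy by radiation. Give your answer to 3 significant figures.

Area A = 0.834 m².
Net radiated power P_net = εσA(T⁴ − T₀⁴) = 0.962×5.670×10⁻⁸×0.834×(302.9⁴ − 281.8⁴).
T⁴ − T₀⁴ = 8.41777×10⁹ − 6.30615×10⁹ = 2.11162×10⁹ K⁴, so P_net = 96.1 W.

Net loss ≈ 96.1 W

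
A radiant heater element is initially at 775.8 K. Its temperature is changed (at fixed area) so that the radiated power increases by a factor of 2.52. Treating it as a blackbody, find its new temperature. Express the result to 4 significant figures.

T₂ ≈ 977.5 K

P ∝ T⁴, so T₂/T₁ = (P₂/P₁)^(1/4) = (2.52)^(1/4) = 1.25994.
T₂ = 775.8 × 1.25994 = 977.5 K.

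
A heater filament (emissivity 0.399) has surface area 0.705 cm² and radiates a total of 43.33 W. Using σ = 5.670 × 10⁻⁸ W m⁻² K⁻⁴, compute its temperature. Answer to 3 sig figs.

T ≈ 2.28×10³ K

Area A = 0.705 cm² = 7.05×10⁻⁵ m².
P = εσAT⁴ ⇒ T = (P/(εσA))^(1/4) = (43.33/(0.399×5.670×10⁻⁸×7.05×10⁻⁵))^(1/4) = 2.28×10³ K.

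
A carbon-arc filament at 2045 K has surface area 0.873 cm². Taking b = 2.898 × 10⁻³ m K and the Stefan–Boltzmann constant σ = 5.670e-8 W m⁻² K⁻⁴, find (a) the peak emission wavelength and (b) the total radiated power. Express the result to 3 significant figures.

λ_max ≈ 1.42×10³ nm; P ≈ 86.6 W

(a) λ_max = b/T = 2.898×10⁻³/2045 = 1.417×10⁻⁶ m = 1.42×10³ nm.
Area A = 0.873 cm² = 8.73×10⁻⁵ m².
(b) P = σAT⁴ = 5.670×10⁻⁸×8.73×10⁻⁵×(2045)⁴ = 86.6 W.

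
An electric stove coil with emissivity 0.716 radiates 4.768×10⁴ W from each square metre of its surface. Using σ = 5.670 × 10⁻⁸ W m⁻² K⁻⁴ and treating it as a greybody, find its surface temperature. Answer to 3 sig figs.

T ≈ 1.04×10³ K

I = εσT⁴, so T = (I/εσ)^(1/4) = (4.768×10⁴/(0.716×5.670×10⁻⁸))^(1/4) = 1.04×10³ K.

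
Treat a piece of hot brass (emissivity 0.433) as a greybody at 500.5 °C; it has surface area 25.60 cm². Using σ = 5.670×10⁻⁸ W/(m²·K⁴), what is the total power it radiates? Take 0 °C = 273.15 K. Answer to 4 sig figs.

P ≈ 22.52 W

T = 500.5 °C + 273.15 = 773.65 K.
Area A = 25.60 cm² = 2.560×10⁻³ m².
P = εσAT⁴ = 0.433 × 5.670×10⁻⁸ × 2.560×10⁻³ × (773.65)⁴ = 22.52 W.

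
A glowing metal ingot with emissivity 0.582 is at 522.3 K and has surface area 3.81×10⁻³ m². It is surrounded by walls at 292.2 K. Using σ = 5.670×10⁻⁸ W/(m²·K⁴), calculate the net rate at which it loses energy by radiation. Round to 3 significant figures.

Net loss ≈ 8.44 W

Area A = 3.81×10⁻³ m².
Net radiated power P_net = εσA(T⁴ − T₀⁴) = 0.582×5.670×10⁻⁸×3.81×10⁻³×(522.3⁴ − 292.2⁴).
T⁴ − T₀⁴ = 7.44184×10¹⁰ − 7.28989×10⁹ = 6.71285×10¹⁰ K⁴, so P_net = 8.44 W.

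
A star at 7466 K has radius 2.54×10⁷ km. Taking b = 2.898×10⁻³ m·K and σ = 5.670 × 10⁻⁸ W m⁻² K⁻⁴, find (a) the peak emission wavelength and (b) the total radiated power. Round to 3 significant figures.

(a) λ_max = b/T = 2.898×10⁻³/7466 = 3.882×10⁻⁷ m = 0.388 μm.
Surface area A = 4πR² = 4π(2.54×10¹⁰ m)² = 8.10732×10²¹ m².
(b) P = σAT⁴ = 5.670×10⁻⁸×8.10732×10²¹×(7466)⁴ = 1.43×10³⁰ W.

λ_max ≈ 0.388 μm; P ≈ 1.43×10³⁰ W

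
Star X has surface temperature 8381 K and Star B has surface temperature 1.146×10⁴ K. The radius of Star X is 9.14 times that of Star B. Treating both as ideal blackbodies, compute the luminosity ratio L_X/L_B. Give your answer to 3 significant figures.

L ∝ R²T⁴, so L_X/L_B = (R_X/R_B)²(T_X/T_B)⁴ = (9.14)² × (8381/1.146×10⁴)⁴ = 83.5396 × 0.286052 = 23.9.

L_X/L_B ≈ 23.9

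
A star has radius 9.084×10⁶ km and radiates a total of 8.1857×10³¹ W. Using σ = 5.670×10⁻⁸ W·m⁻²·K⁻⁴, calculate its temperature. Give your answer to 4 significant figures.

T ≈ 3.435×10⁴ K

Surface area A = 4πR² = 4π(9.084×10⁹ m)² = 1.03697×10²¹ m².
P = σAT⁴ ⇒ T = (P/(σA))^(1/4) = (8.1857×10³¹/(5.670×10⁻⁸×1.03697×10²¹))^(1/4) = 3.435×10⁴ K.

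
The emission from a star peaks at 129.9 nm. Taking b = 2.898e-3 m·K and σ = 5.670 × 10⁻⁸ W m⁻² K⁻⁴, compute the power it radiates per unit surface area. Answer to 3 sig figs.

Wien's law: T = b/λ_max = 2.898×10⁻³/1.299×10⁻⁷ = 22309.5 K.
Then I = σT⁴ = 5.670×10⁻⁸×(22309.5)⁴ = 1.40×10¹⁰ W/m².

I ≈ 1.40×10¹⁰ W/m²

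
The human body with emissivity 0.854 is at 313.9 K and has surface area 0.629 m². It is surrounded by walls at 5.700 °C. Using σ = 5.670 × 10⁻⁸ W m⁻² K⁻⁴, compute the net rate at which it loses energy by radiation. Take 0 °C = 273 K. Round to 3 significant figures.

Net loss ≈ 112 W

Surroundings: T = 5.700 °C + 273 = 278.700 K.
Area A = 0.629 m².
Net radiated power P_net = εσA(T⁴ − T₀⁴) = 0.854×5.670×10⁻⁸×0.629×(313.9⁴ − 278.700⁴).
T⁴ − T₀⁴ = 9.70879×10⁹ − 6.03320×10⁹ = 3.67559×10⁹ K⁴, so P_net = 112 W.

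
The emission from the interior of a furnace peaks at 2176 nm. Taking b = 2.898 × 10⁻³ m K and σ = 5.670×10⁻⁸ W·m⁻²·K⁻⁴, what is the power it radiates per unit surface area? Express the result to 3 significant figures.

I ≈ 1.78×10⁵ W/m²

Wien's law: T = b/λ_max = 2.898×10⁻³/2.176×10⁻⁶ = 1331.80 K.
Then I = σT⁴ = 5.670×10⁻⁸×(1331.80)⁴ = 1.78×10⁵ W/m².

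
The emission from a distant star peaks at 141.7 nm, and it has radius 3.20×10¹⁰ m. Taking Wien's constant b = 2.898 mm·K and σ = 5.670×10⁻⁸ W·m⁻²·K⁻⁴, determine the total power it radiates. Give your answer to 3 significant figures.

Wien's law: T = b/λ_max = 2.898×10⁻³/1.417×10⁻⁷ = 20451.7 K.
Surface area A = 4πR² = 4π(3.20×10¹⁰ m)² = 1.28680×10²² m².
Then P = σAT⁴ = 5.670×10⁻⁸×1.28680×10²²×(20451.7)⁴ = 1.28×10³² W.

P ≈ 1.28×10³² W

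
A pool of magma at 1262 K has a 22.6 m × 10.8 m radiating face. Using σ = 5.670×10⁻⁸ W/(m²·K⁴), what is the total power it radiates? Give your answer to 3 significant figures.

P ≈ 3.51×10⁷ W

Area A = 22.6 × 10.8 = 244.08 m².
P = σAT⁴ = 5.670×10⁻⁸ × 244.08 × (1262)⁴ = 3.51×10⁷ W.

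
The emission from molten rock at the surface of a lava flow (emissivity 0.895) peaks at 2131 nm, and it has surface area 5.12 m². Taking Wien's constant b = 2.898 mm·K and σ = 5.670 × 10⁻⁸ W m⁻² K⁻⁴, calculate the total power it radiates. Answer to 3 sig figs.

P ≈ 8.89×10⁵ W

Wien's law: T = b/λ_max = 2.898×10⁻³/2.131×10⁻⁶ = 1359.92 K.
Area A = 5.12 m².
Then P = εσAT⁴ = 0.895×5.670×10⁻⁸×5.12×(1359.92)⁴ = 8.89×10⁵ W.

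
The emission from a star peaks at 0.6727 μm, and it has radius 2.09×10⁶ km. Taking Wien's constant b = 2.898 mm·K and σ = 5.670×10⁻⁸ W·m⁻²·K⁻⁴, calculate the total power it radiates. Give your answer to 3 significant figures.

Wien's law: T = b/λ_max = 2.898×10⁻³/6.727×10⁻⁷ = 4308.01 K.
Surface area A = 4πR² = 4π(2.09×10⁹ m)² = 5.48912×10¹⁹ m².
Then P = σAT⁴ = 5.670×10⁻⁸×5.48912×10¹⁹×(4308.01)⁴ = 1.07×10²⁷ W.

P ≈ 1.07×10²⁷ W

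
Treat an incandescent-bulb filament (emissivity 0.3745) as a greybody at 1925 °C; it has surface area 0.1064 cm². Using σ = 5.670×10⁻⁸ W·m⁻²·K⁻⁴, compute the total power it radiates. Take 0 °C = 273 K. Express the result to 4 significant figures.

T = 1925 °C + 273 = 2198 K.
Area A = 0.1064 cm² = 1.064×10⁻⁵ m².
P = εσAT⁴ = 0.3745 × 5.670×10⁻⁸ × 1.064×10⁻⁵ × (2198)⁴ = 5.273 W.

P ≈ 5.273 W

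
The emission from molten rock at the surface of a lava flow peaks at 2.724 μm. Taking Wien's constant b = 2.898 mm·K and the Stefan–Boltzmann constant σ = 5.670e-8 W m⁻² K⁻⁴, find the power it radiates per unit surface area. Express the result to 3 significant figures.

Wien's law: T = b/λ_max = 2.898×10⁻³/2.724×10⁻⁶ = 1063.88 K.
Then I = σT⁴ = 5.670×10⁻⁸×(1063.88)⁴ = 7.26×10⁴ W/m².

I ≈ 7.26×10⁴ W/m²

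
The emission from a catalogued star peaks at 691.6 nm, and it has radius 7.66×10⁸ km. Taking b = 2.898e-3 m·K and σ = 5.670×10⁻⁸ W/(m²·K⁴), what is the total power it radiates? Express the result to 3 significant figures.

P ≈ 1.29×10³² W

Wien's law: T = b/λ_max = 2.898×10⁻³/6.916×10⁻⁷ = 4190.28 K.
Surface area A = 4πR² = 4π(7.66×10¹¹ m)² = 7.37339×10²⁴ m².
Then P = σAT⁴ = 5.670×10⁻⁸×7.37339×10²⁴×(4190.28)⁴ = 1.29×10³² W.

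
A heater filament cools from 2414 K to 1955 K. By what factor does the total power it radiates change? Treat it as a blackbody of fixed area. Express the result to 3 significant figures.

P ∝ T⁴, so P₂/P₁ = (T₂/T₁)⁴ = (1955/2414)⁴ = (0.809859)⁴ = 0.430.

P₂/P₁ ≈ 0.430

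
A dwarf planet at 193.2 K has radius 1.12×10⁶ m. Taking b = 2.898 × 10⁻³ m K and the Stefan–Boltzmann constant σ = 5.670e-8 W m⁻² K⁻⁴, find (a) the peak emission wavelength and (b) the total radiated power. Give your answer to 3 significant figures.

λ_max ≈ 15.0 μm; P ≈ 1.25×10¹⁵ W

(a) λ_max = b/T = 2.898×10⁻³/193.2 = 1.500×10⁻⁵ m = 15.0 μm.
Surface area A = 4πR² = 4π(1.12×10⁶ m)² = 1.57633×10¹³ m².
(b) P = σAT⁴ = 5.670×10⁻⁸×1.57633×10¹³×(193.2)⁴ = 1.25×10¹⁵ W.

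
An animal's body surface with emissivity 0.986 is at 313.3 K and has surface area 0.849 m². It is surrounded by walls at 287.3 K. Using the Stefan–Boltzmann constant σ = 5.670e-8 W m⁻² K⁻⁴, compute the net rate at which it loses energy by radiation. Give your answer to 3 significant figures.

Area A = 0.849 m².
Net radiated power P_net = εσA(T⁴ − T₀⁴) = 0.986×5.670×10⁻⁸×0.849×(313.3⁴ − 287.3⁴).
T⁴ − T₀⁴ = 9.63478×10⁹ − 6.81306×10⁹ = 2.82172×10⁹ K⁴, so P_net = 134 W.

Net loss ≈ 134 W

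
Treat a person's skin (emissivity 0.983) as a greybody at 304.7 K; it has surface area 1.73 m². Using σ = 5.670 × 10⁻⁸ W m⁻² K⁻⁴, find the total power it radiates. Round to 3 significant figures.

Area A = 1.73 m².
P = εσAT⁴ = 0.983 × 5.670×10⁻⁸ × 1.73 × (304.7)⁴ = 831 W.

P ≈ 831 W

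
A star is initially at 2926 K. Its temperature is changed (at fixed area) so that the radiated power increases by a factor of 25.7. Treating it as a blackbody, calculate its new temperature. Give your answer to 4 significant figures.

T₂ ≈ 6588 K

P ∝ T⁴, so T₂/T₁ = (P₂/P₁)^(1/4) = (25.7)^(1/4) = 2.25156.
T₂ = 2926 × 2.25156 = 6588 K.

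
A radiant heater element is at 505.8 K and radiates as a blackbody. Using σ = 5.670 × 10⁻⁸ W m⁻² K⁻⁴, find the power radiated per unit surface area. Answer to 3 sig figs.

Stefan–Boltzmann: I = σT⁴ = 5.670×10⁻⁸ × (505.8)⁴ = 3.71×10³ W/m².

I ≈ 3.71×10³ W/m²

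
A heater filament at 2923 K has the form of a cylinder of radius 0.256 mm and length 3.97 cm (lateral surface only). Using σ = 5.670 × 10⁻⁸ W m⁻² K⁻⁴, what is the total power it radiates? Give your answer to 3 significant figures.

Lateral area A = 2πrL = 2π×2.56×10⁻⁴×0.0397 = 6.38573×10⁻⁵ m².
P = σAT⁴ = 5.670×10⁻⁸ × 6.38573×10⁻⁵ × (2923)⁴ = 264 W.

P ≈ 264 W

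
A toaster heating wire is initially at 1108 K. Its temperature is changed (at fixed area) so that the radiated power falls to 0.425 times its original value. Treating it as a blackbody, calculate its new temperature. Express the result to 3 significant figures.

T₂ ≈ 895 K

P ∝ T⁴, so T₂/T₁ = (P₂/P₁)^(1/4) = (0.425)^(1/4) = 0.807416.
T₂ = 1108 × 0.807416 = 895 K.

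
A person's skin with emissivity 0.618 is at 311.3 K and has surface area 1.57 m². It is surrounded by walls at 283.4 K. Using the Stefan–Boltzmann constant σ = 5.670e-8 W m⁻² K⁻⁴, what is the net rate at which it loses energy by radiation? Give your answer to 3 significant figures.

Area A = 1.57 m².
Net radiated power P_net = εσA(T⁴ − T₀⁴) = 0.618×5.670×10⁻⁸×1.57×(311.3⁴ − 283.4⁴).
T⁴ − T₀⁴ = 9.39110×10⁹ − 6.45059×10⁹ = 2.94051×10⁹ K⁴, so P_net = 162 W.

Net loss ≈ 162 W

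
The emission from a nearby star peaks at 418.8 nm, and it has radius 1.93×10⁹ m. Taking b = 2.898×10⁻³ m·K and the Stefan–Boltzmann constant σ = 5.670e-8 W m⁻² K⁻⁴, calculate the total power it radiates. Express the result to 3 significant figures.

Wien's law: T = b/λ_max = 2.898×10⁻³/4.188×10⁻⁷ = 6919.77 K.
Surface area A = 4πR² = 4π(1.93×10⁹ m)² = 4.68085×10¹⁹ m².
Then P = σAT⁴ = 5.670×10⁻⁸×4.68085×10¹⁹×(6919.77)⁴ = 6.09×10²⁷ W.

P ≈ 6.09×10²⁷ W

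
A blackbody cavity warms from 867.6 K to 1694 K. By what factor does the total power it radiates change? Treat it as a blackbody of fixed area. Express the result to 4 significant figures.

P ∝ T⁴, so P₂/P₁ = (T₂/T₁)⁴ = (1694/867.6)⁴ = (1.95251)⁴ = 14.53.

P₂/P₁ ≈ 14.53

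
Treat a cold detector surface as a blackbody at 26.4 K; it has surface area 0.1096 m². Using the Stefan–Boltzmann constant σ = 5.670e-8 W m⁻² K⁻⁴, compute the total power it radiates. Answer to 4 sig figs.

Area A = 0.1096 m².
P = σAT⁴ = 5.670×10⁻⁸ × 0.1096 × (26.4)⁴ = 3.019×10⁻³ W.

P ≈ 3.019×10⁻³ W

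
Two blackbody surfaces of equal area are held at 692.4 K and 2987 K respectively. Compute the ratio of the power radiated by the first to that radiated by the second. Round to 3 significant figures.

With equal areas, P₁/P₂ = (T₁/T₂)⁴ = (692.4/2987)⁴ = 2.89×10⁻³.

P₁/P₂ ≈ 2.89×10⁻³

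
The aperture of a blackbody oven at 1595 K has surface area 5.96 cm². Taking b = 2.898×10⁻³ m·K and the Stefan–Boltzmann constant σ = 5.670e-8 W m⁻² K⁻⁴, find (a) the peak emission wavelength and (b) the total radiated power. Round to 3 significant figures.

λ_max ≈ 1.82×10³ nm; P ≈ 219 W

(a) λ_max = b/T = 2.898×10⁻³/1595 = 1.817×10⁻⁶ m = 1.82×10³ nm.
Area A = 5.96 cm² = 5.96×10⁻⁴ m².
(b) P = σAT⁴ = 5.670×10⁻⁸×5.96×10⁻⁴×(1595)⁴ = 219 W.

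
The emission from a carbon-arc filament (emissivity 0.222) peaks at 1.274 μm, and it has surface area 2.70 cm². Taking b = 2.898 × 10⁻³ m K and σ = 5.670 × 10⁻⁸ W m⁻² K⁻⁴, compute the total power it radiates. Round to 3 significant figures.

Wien's law: T = b/λ_max = 2.898×10⁻³/1.274×10⁻⁶ = 2274.73 K.
Area A = 2.70 cm² = 2.70×10⁻⁴ m².
Then P = εσAT⁴ = 0.222×5.670×10⁻⁸×2.70×10⁻⁴×(2274.73)⁴ = 91.0 W.

P ≈ 91.0 W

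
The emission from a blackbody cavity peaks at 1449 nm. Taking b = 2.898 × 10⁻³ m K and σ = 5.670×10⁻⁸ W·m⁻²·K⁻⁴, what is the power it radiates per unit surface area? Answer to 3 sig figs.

I ≈ 9.07×10⁵ W/m²

Wien's law: T = b/λ_max = 2.898×10⁻³/1.449×10⁻⁶ = 2000.00 K.
Then I = σT⁴ = 5.670×10⁻⁸×(2000.00)⁴ = 9.07×10⁵ W/m².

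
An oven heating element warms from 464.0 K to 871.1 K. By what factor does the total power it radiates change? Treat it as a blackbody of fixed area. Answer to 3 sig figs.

P₂/P₁ ≈ 12.4

P ∝ T⁴, so P₂/P₁ = (T₂/T₁)⁴ = (871.1/464.0)⁴ = (1.87737)⁴ = 12.4.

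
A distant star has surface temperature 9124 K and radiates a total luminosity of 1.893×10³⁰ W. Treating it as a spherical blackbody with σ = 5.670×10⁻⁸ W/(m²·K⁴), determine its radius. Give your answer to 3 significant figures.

L = 4πR²σT⁴ ⇒ R = √(L/(4πσT⁴)).
σT⁴ = 3.92938×10⁸ W/m², so R = √(1.893×10³⁰/(4π×3.92938×10⁸)) = 1.96×10¹⁰ m.

R ≈ 1.96×10¹⁰ m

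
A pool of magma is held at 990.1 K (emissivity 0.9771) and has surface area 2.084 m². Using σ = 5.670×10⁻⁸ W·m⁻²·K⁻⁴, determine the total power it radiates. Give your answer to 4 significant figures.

P ≈ 1.110×10⁵ W

Area A = 2.084 m².
P = εσAT⁴ = 0.9771 × 5.670×10⁻⁸ × 2.084 × (990.1)⁴ = 1.110×10⁵ W.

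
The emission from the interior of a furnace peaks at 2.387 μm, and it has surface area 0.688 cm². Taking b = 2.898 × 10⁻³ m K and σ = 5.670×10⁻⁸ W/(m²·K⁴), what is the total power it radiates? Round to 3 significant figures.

Wien's law: T = b/λ_max = 2.898×10⁻³/2.387×10⁻⁶ = 1214.08 K.
Area A = 0.688 cm² = 6.88×10⁻⁵ m².
Then P = σAT⁴ = 5.670×10⁻⁸×6.88×10⁻⁵×(1214.08)⁴ = 8.48 W.

P ≈ 8.48 W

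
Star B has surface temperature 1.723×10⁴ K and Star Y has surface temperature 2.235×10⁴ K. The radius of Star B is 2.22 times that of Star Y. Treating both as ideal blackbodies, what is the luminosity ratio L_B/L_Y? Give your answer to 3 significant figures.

L_B/L_Y ≈ 1.74

L ∝ R²T⁴, so L_B/L_Y = (R_B/R_Y)²(T_B/T_Y)⁴ = (2.22)² × (1.723×10⁴/2.235×10⁴)⁴ = 4.9284 × 0.353208 = 1.74.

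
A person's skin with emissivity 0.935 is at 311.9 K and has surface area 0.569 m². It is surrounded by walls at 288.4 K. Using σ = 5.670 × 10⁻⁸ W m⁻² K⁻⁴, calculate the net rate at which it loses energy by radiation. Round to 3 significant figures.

Area A = 0.569 m².
Net radiated power P_net = εσA(T⁴ − T₀⁴) = 0.935×5.670×10⁻⁸×0.569×(311.9⁴ − 288.4⁴).
T⁴ − T₀⁴ = 9.46371×10⁹ − 6.91801×10⁹ = 2.54570×10⁹ K⁴, so P_net = 76.8 W.

Net loss ≈ 76.8 W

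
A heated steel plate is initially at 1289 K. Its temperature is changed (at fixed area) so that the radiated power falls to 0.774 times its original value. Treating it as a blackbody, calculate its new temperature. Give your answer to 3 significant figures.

P ∝ T⁴, so T₂/T₁ = (P₂/P₁)^(1/4) = (0.774)^(1/4) = 0.937962.
T₂ = 1289 × 0.937962 = 1.21×10³ K.

T₂ ≈ 1.21×10³ K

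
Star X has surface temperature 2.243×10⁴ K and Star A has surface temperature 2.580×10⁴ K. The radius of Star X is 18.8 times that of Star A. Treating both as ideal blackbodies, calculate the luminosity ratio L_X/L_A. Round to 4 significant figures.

L_X/L_A ≈ 201.9

L ∝ R²T⁴, so L_X/L_A = (R_X/R_A)²(T_X/T_A)⁴ = (18.8)² × (2.243×10⁴/2.580×10⁴)⁴ = 353.44 × 0.571266 = 201.9.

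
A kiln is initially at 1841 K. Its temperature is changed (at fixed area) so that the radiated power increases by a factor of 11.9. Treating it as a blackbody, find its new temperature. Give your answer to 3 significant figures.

P ∝ T⁴, so T₂/T₁ = (P₂/P₁)^(1/4) = (11.9)^(1/4) = 1.85732.
T₂ = 1841 × 1.85732 = 3.42×10³ K.

T₂ ≈ 3.42×10³ K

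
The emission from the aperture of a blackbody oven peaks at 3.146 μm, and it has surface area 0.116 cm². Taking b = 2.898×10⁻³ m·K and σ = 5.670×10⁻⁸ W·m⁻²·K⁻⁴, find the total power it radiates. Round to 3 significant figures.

P ≈ 0.474 W

Wien's law: T = b/λ_max = 2.898×10⁻³/3.146×10⁻⁶ = 921.170 K.
Area A = 0.116 cm² = 1.16×10⁻⁵ m².
Then P = σAT⁴ = 5.670×10⁻⁸×1.16×10⁻⁵×(921.170)⁴ = 0.474 W.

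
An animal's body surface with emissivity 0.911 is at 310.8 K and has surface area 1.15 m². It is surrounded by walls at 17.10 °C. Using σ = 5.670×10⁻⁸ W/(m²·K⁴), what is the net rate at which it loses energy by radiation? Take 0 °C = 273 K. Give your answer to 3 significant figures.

Surroundings: T = 17.10 °C + 273 = 290.10 K.
Area A = 1.15 m².
Net radiated power P_net = εσA(T⁴ − T₀⁴) = 0.911×5.670×10⁻⁸×1.15×(310.8⁴ − 290.10⁴).
T⁴ − T₀⁴ = 9.33091×10⁹ − 7.08257×10⁹ = 2.24834×10⁹ K⁴, so P_net = 134 W.

Net loss ≈ 134 W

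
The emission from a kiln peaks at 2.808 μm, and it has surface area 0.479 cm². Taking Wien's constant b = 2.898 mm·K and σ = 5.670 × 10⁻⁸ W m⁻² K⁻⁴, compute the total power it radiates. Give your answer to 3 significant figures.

P ≈ 3.08 W

Wien's law: T = b/λ_max = 2.898×10⁻³/2.808×10⁻⁶ = 1032.05 K.
Area A = 0.479 cm² = 4.79×10⁻⁵ m².
Then P = σAT⁴ = 5.670×10⁻⁸×4.79×10⁻⁵×(1032.05)⁴ = 3.08 W.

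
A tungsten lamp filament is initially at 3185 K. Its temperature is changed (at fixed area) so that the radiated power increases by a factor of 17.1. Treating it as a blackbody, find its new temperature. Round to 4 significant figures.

T₂ ≈ 6477 K

P ∝ T⁴, so T₂/T₁ = (P₂/P₁)^(1/4) = (17.1)^(1/4) = 2.03352.
T₂ = 3185 × 2.03352 = 6477 K.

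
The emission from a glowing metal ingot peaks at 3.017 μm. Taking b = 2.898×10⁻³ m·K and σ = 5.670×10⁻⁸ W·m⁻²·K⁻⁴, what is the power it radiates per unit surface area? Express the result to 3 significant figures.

I ≈ 4.83×10⁴ W/m²

Wien's law: T = b/λ_max = 2.898×10⁻³/3.017×10⁻⁶ = 960.557 K.
Then I = σT⁴ = 5.670×10⁻⁸×(960.557)⁴ = 4.83×10⁴ W/m².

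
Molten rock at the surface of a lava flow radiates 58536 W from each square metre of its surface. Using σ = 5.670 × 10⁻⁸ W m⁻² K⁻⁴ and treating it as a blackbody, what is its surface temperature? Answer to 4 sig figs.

T ≈ 1008 K

I = σT⁴, so T = (I/σ)^(1/4) = (58536/(5.670×10⁻⁸))^(1/4) = 1008 K.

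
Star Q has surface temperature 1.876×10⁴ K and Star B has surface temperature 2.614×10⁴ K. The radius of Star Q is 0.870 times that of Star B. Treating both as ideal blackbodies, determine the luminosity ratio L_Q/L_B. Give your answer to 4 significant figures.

L_Q/L_B ≈ 0.2008

L ∝ R²T⁴, so L_Q/L_B = (R_Q/R_B)²(T_Q/T_B)⁴ = (0.870)² × (1.876×10⁴/2.614×10⁴)⁴ = 0.7569 × 0.265283 = 0.2008.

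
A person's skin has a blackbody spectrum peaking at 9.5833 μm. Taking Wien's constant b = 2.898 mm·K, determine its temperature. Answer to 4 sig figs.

Wien's law gives T = b/λ_max = (2.898×10⁻³ m·K)/(9.5833×10⁻⁶ m) = 302.4 K.

T ≈ 302.4 K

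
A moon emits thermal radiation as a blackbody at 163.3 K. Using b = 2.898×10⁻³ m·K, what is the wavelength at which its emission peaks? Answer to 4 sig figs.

λ_max ≈ 17.75 μm

Wien's displacement law: λ_max = b/T = (2.898×10⁻³ m·K)/(163.3 K) = 1.7746×10⁻⁵ m.
That is 17.75 μm, in the infrared range.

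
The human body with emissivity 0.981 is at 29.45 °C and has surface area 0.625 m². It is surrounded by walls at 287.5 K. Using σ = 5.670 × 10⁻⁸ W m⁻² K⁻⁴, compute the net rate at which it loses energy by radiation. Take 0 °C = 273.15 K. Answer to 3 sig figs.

Net loss ≈ 54.0 W

T = 29.45 °C + 273.15 = 302.60 K.
Area A = 0.625 m².
Net radiated power P_net = εσA(T⁴ − T₀⁴) = 0.981×5.670×10⁻⁸×0.625×(302.60⁴ − 287.5⁴).
T⁴ − T₀⁴ = 8.38447×10⁹ − 6.83206×10⁹ = 1.55241×10⁹ K⁴, so P_net = 54.0 W.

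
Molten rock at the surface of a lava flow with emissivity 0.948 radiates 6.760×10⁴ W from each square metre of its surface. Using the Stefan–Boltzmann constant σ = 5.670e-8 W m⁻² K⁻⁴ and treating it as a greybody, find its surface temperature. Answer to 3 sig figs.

I = εσT⁴, so T = (I/εσ)^(1/4) = (6.760×10⁴/(0.948×5.670×10⁻⁸))^(1/4) = 1.06×10³ K.

T ≈ 1.06×10³ K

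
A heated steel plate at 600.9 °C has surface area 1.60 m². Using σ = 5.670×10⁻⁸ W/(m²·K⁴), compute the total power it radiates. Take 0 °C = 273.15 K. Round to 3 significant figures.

P ≈ 5.29×10⁴ W

T = 600.9 °C + 273.15 = 874.05 K.
Area A = 1.60 m².
P = σAT⁴ = 5.670×10⁻⁸ × 1.60 × (874.05)⁴ = 5.29×10⁴ W.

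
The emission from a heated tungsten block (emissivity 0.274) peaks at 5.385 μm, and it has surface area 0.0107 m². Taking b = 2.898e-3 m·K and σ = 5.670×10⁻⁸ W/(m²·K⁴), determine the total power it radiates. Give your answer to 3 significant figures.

P ≈ 13.9 W

Wien's law: T = b/λ_max = 2.898×10⁻³/5.385×10⁻⁶ = 538.162 K.
Area A = 0.0107 m².
Then P = εσAT⁴ = 0.274×5.670×10⁻⁸×0.0107×(538.162)⁴ = 13.9 W.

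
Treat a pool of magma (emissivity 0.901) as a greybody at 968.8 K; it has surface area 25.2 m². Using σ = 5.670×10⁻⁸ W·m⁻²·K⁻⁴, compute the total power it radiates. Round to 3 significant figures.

Area A = 25.2 m².
P = εσAT⁴ = 0.901 × 5.670×10⁻⁸ × 25.2 × (968.8)⁴ = 1.13×10⁶ W.

P ≈ 1.13×10⁶ W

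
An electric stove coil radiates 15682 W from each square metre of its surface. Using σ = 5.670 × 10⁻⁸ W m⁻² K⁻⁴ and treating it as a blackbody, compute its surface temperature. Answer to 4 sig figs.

T ≈ 725.2 K

I = σT⁴, so T = (I/σ)^(1/4) = (15682/(5.670×10⁻⁸))^(1/4) = 725.2 K.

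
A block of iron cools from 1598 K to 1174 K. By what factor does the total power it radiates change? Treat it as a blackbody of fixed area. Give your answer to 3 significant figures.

P ∝ T⁴, so P₂/P₁ = (T₂/T₁)⁴ = (1174/1598)⁴ = (0.734668)⁴ = 0.291.

P₂/P₁ ≈ 0.291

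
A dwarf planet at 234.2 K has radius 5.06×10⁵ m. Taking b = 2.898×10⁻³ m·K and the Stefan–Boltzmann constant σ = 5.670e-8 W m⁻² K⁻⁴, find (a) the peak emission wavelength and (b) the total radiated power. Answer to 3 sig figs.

(a) λ_max = b/T = 2.898×10⁻³/234.2 = 1.237×10⁻⁵ m = 12.4 μm.
Surface area A = 4πR² = 4π(5.06×10⁵ m)² = 3.21744×10¹² m².
(b) P = σAT⁴ = 5.670×10⁻⁸×3.21744×10¹²×(234.2)⁴ = 5.49×10¹⁴ W.

λ_max ≈ 12.4 μm; P ≈ 5.49×10¹⁴ W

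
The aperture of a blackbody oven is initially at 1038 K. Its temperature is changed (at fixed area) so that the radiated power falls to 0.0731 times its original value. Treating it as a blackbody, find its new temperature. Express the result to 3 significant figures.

P ∝ T⁴, so T₂/T₁ = (P₂/P₁)^(1/4) = (0.0731)^(1/4) = 0.519971.
T₂ = 1038 × 0.519971 = 540 K.

T₂ ≈ 540 K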